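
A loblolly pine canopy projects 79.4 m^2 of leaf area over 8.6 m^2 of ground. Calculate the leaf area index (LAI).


Formula: LAI = total leaf area / ground area  (dimensionless)
LAI = 79.4 m^2 / 8.6 m^2
LAI = 9.23

9.23


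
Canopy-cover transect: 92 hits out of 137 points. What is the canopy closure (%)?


Formula: Canopy closure = covered points / total points * 100
Closure = 92 / 137 * 100
Closure = 0.6715 * 100 = 67.2%

67.2


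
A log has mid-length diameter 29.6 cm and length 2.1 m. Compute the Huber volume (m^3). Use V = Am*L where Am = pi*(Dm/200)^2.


Huber: V = Am * L,  Am = pi*(Dm/200)^2
Am = pi*(29.6/200)^2 = 0.068813 m^2
V = 0.068813*2.1 = 0.1445 m^3

0.1445


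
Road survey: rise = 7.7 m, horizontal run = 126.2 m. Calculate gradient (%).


Formula: Gradient = rise / run * 100
Gradient = 7.7 / 126.2 * 100 = 6.1%

6.1


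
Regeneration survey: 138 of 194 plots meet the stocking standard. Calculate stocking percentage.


Formula: Stocking % = stocked plots / total plots * 100
Stocking = 138 / 194 * 100
Stocking = 0.7113 * 100 = 71.1%

71.1


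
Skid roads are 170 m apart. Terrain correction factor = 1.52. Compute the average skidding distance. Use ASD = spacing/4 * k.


Formula: ASD = (spacing / 4) * correction
Uncorrected distance = spacing / 4 = 170 / 4 = 42.5 m
ASD = 42.5 * 1.52 = 65 m

65


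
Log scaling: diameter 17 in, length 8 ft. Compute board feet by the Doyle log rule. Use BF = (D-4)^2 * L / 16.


Doyle: BF = (D - 4)^2 * L / 16
Adjusted diameter = 17 - 4 = 13 in
(D-4)^2 = 13^2 = 169
BF = 169 * 8 / 16 = 85 BF

85


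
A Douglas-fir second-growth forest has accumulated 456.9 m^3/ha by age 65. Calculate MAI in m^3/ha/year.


Formula: MAI = Total Volume / Stand Age
MAI = 456.9 m^3/ha / 65 years
MAI = 7.03 m^3/ha/year

7.03


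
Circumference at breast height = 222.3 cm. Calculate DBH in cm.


Formula: DBH = C / pi
DBH = 222.3 / pi
pi = 3.14159...
DBH = 70.8 cm

70.8


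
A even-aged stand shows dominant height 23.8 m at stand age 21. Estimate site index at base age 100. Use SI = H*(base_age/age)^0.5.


Formula: SI = H_dom * (base_age / age)^0.5
Age ratio = 100 / 21 = 4.7619
sqrt(age_ratio) = 2.18218
SI = 23.8 * 2.18218 = 51.9 m

51.9


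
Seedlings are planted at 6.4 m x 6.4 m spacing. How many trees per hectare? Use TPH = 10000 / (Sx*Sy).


Formula: TPH = 10000 m^2/ha / (spacing_x * spacing_y)
Area per tree = 6.4 m * 6.4 m = 40.96 m^2
TPH = 10000 / 40.96 = 244 trees/ha

244


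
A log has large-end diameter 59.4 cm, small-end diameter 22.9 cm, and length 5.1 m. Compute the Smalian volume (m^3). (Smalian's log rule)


Smalian: V = (A1 + A2)/2 * L,  A = pi*(D/200)^2
A1 = pi*(59.4/200)^2 = 0.277117 m^2
A2 = pi*(22.9/200)^2 = 0.041187 m^2
V = (0.277117+0.041187)/2*5.1 = 0.8117 m^3

0.8117


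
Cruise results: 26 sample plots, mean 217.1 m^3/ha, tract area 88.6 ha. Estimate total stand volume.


Formula: Total Volume = Mean Volume per ha * Total Area
Total Volume = 217.1 m^3/ha * 88.6 ha
Total Volume = 19235 m^3

19235


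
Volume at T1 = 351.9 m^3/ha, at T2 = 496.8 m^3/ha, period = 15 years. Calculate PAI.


Formula: PAI = (V_T2 - V_T1) / (T2 - T1)
Volume increment = 496.8 - 351.9 = 144.9 m^3/ha
PAI = 144.9 / 15 = 9.66 m^3/ha/year

9.66


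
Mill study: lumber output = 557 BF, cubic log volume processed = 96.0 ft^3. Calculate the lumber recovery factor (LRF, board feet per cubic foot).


Formula: LRF = Lumber Output (BF) / Log Input (ft^3)
LRF = 557 BF / 96.0 ft^3
LRF = 5.8 BF/ft^3

5.8


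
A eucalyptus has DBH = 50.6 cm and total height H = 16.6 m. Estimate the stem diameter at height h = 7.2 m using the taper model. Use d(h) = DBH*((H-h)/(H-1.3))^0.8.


Taper: d(h) = DBH * ((H - h) / (H - 1.3))^0.8
Numerator = H - h = 16.6 - 7.2 = 9.4 m
Denominator = H - 1.3 = 16.6 - 1.3 = 15.3 m
Ratio = 9.4 / 15.3 = 0.61438
d = 50.6 * 0.61438^0.8 = 34.3 cm

34.3


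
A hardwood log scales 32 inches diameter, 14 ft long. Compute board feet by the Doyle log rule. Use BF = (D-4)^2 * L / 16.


Doyle: BF = (D - 4)^2 * L / 16
Adjusted diameter = 32 - 4 = 28 in
(D-4)^2 = 28^2 = 784
BF = 784 * 14 / 16 = 686 BF

686


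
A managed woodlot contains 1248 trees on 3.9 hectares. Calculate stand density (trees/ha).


Formula: Stand Density = N_trees / Area_ha
Density = 1248 trees / 3.9 ha
Density = 320 trees/ha

320


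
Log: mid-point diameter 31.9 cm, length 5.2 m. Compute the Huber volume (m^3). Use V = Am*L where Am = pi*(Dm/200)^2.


Huber: V = Am * L,  Am = pi*(Dm/200)^2
Am = pi*(31.9/200)^2 = 0.079923 m^2
V = 0.079923*5.2 = 0.4156 m^3

0.4156


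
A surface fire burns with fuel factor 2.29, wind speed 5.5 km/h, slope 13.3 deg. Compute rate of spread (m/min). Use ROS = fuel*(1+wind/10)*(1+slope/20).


Formula: ROS = fuel * (1 + wind/10) * (1 + slope/20)
Wind factor = 1 + 5.5/10 = 1.55
Slope factor = 1 + 13.3/20 = 1.665
ROS = 2.29 * 1.55 * 1.665 = 5.91 m/min

5.91


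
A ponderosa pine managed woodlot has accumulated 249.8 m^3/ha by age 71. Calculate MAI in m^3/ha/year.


Formula: MAI = Total Volume / Stand Age
MAI = 249.8 m^3/ha / 71 years
MAI = 3.52 m^3/ha/year

3.52


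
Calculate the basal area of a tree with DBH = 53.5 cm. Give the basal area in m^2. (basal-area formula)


Formula: BA = pi * (DBH/2)^2 / 10000  (cm^2 to m^2)
Radius = DBH/2 = 53.5/2 = 26.75 cm
BA = pi * 26.75^2 / 10000
   = 2248.0059 cm^2 / 10000
   = 0.2248 m^2

0.2248


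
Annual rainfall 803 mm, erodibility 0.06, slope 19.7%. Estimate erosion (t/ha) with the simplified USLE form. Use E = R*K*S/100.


Formula: E = R * K * S / 100  (simplified USLE)
R * K = 803 * 0.06 = 48.18
E = 48.18 * 19.7 / 100 = 9.49 t/ha

9.49


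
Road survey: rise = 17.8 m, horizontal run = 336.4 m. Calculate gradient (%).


Formula: Gradient = rise / run * 100
Gradient = 17.8 / 336.4 * 100 = 5.3%

5.3


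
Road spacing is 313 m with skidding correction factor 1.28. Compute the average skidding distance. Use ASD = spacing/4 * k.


Formula: ASD = (spacing / 4) * correction
Uncorrected distance = spacing / 4 = 313 / 4 = 78.25 m
ASD = 78.25 * 1.28 = 100 m

100


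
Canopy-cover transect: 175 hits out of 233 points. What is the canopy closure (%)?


Formula: Canopy closure = covered points / total points * 100
Closure = 175 / 233 * 100
Closure = 0.7511 * 100 = 75.1%

75.1


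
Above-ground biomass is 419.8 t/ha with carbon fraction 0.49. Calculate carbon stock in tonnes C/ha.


Formula: Carbon Stock = Biomass * Carbon Fraction
C = 419.8 t/ha * 0.49
C = 205.7 t C/ha

205.7


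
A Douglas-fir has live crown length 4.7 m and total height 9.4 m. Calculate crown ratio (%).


Formula: Crown Ratio = (Crown Length / Total Height) * 100
CR = (4.7 m / 9.4 m) * 100
CR = 0.5 * 100 = 50.0%

50.0


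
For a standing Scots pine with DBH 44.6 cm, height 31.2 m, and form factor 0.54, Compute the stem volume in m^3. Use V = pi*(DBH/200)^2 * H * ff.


Formula: V = pi * (DBH/200)^2 * H * ff
Radius = DBH/200 = 44.6/200 = 0.223 m
Radius^2 = 0.223^2 = 0.049729 m^2
V = pi * 0.049729 * 31.2 * 0.54
V = 2.632 m^3

2.632


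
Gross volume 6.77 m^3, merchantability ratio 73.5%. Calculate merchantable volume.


Formula: MV = V_total * (merchantable_pct / 100)
Merchantable fraction = 73.5% / 100 = 0.735
MV = 6.77 m^3 * 0.735 = 4.976 m^3

4.976


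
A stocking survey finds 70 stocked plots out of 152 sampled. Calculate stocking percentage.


Formula: Stocking % = stocked plots / total plots * 100
Stocking = 70 / 152 * 100
Stocking = 0.4605 * 100 = 46.1%

46.1


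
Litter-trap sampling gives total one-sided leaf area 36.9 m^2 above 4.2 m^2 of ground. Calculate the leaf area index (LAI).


Formula: LAI = total leaf area / ground area  (dimensionless)
LAI = 36.9 m^2 / 4.2 m^2
LAI = 8.79

8.79


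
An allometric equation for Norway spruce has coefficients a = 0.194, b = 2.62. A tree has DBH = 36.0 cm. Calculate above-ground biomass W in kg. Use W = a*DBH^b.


Formula: W = a * DBH^b  (allometric power law)
DBH^b = 36.0^2.62 = 11953.9807
W = 0.194 * 11953.9807 = 2319.1 kg

2319.1


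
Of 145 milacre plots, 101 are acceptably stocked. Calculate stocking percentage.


Formula: Stocking % = stocked plots / total plots * 100
Stocking = 101 / 145 * 100
Stocking = 0.6966 * 100 = 69.7%

69.7


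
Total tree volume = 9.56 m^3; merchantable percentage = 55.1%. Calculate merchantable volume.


Formula: MV = V_total * (merchantable_pct / 100)
Merchantable fraction = 55.1% / 100 = 0.551
MV = 9.56 m^3 * 0.551 = 5.268 m^3

5.268


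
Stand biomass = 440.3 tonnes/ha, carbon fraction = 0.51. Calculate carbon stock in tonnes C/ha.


Formula: Carbon Stock = Biomass * Carbon Fraction
C = 440.3 t/ha * 0.51
C = 224.6 t C/ha

224.6


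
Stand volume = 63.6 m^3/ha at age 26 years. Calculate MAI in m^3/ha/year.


Formula: MAI = Total Volume / Stand Age
MAI = 63.6 m^3/ha / 26 years
MAI = 2.45 m^3/ha/year

2.45


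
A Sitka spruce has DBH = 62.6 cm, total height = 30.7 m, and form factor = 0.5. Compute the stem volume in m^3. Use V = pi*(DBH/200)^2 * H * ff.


Formula: V = pi * (DBH/200)^2 * H * ff
Radius = DBH/200 = 62.6/200 = 0.313 m
Radius^2 = 0.313^2 = 0.097969 m^2
V = pi * 0.097969 * 30.7 * 0.5
V = 4.724 m^3

4.724


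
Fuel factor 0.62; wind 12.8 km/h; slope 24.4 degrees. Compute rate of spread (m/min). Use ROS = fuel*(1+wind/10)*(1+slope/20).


Formula: ROS = fuel * (1 + wind/10) * (1 + slope/20)
Wind factor = 1 + 12.8/10 = 2.28
Slope factor = 1 + 24.4/20 = 2.22
ROS = 0.62 * 2.28 * 2.22 = 3.14 m/min

3.14


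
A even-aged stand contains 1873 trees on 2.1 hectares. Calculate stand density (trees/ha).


Formula: Stand Density = N_trees / Area_ha
Density = 1873 trees / 2.1 ha
Density = 892 trees/ha

892


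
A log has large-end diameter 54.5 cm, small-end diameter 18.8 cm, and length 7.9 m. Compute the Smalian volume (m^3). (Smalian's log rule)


Smalian: V = (A1 + A2)/2 * L,  A = pi*(D/200)^2
A1 = pi*(54.5/200)^2 = 0.233283 m^2
A2 = pi*(18.8/200)^2 = 0.027759 m^2
V = (0.233283+0.027759)/2*7.9 = 1.0311 m^3

1.0311


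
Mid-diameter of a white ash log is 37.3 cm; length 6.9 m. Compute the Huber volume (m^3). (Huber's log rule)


Huber: V = Am * L,  Am = pi*(Dm/200)^2
Am = pi*(37.3/200)^2 = 0.109272 m^2
V = 0.109272*6.9 = 0.754 m^3

0.754


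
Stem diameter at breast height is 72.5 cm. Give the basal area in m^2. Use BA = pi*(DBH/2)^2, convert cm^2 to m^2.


Formula: BA = pi * (DBH/2)^2 / 10000  (cm^2 to m^2)
Radius = DBH/2 = 72.5/2 = 36.25 cm
BA = pi * 36.25^2 / 10000
   = 4128.2491 cm^2 / 10000
   = 0.4128 m^2

0.4128


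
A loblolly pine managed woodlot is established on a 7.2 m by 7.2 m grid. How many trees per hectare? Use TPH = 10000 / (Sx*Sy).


Formula: TPH = 10000 m^2/ha / (spacing_x * spacing_y)
Area per tree = 7.2 m * 7.2 m = 51.84 m^2
TPH = 10000 / 51.84 = 193 trees/ha

193


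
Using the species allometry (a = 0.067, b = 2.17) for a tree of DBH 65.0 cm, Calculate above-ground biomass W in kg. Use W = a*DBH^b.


Formula: W = a * DBH^b  (allometric power law)
DBH^b = 65.0^2.17 = 8590.5701
W = 0.067 * 8590.5701 = 575.6 kg

575.6


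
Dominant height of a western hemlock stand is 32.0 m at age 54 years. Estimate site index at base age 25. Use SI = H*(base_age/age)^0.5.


Formula: SI = H_dom * (base_age / age)^0.5
Age ratio = 25 / 54 = 0.46296
sqrt(age_ratio) = 0.68041
SI = 32.0 * 0.68041 = 21.8 m

21.8


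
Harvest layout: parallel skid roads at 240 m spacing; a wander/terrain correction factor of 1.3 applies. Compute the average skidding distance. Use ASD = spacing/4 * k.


Formula: ASD = (spacing / 4) * correction
Uncorrected distance = spacing / 4 = 240 / 4 = 60 m
ASD = 60 * 1.3 = 78 m

78


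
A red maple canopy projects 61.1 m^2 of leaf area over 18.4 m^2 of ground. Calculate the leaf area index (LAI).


Formula: LAI = total leaf area / ground area  (dimensionless)
LAI = 61.1 m^2 / 18.4 m^2
LAI = 3.32

3.32


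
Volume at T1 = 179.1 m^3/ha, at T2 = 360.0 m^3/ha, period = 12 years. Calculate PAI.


Formula: PAI = (V_T2 - V_T1) / (T2 - T1)
Volume increment = 360.0 - 179.1 = 180.9 m^3/ha
PAI = 180.9 / 12 = 15.08 m^3/ha/year

15.08


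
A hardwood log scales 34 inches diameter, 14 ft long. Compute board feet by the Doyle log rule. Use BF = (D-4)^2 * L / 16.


Doyle: BF = (D - 4)^2 * L / 16
Adjusted diameter = 34 - 4 = 30 in
(D-4)^2 = 30^2 = 900
BF = 900 * 14 / 16 = 788 BF

788


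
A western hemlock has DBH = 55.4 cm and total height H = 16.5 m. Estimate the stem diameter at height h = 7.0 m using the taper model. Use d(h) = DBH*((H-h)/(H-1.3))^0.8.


Taper: d(h) = DBH * ((H - h) / (H - 1.3))^0.8
Numerator = H - h = 16.5 - 7.0 = 9.5 m
Denominator = H - 1.3 = 16.5 - 1.3 = 15.2 m
Ratio = 9.5 / 15.2 = 0.625
d = 55.4 * 0.625^0.8 = 38.0 cm

38.0


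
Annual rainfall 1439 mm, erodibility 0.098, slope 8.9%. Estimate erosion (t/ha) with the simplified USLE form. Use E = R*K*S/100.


Formula: E = R * K * S / 100  (simplified USLE)
R * K = 1439 * 0.098 = 141.022
E = 141.022 * 8.9 / 100 = 12.55 t/ha

12.55


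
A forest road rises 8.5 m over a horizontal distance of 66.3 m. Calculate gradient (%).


Formula: Gradient = rise / run * 100
Gradient = 8.5 / 66.3 * 100 = 12.8%

12.8


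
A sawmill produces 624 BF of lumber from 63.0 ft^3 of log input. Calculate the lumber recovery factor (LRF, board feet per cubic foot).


Formula: LRF = Lumber Output (BF) / Log Input (ft^3)
LRF = 624 BF / 63.0 ft^3
LRF = 9.9 BF/ft^3

9.9


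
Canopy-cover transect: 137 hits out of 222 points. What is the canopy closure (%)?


Formula: Canopy closure = covered points / total points * 100
Closure = 137 / 222 * 100
Closure = 0.6171 * 100 = 61.7%

61.7


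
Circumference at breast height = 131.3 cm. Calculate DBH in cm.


Formula: DBH = C / pi
DBH = 131.3 / pi
pi = 3.14159...
DBH = 41.8 cm

41.8


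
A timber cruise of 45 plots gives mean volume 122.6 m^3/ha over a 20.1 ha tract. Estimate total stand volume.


Formula: Total Volume = Mean Volume per ha * Total Area
Total Volume = 122.6 m^3/ha * 20.1 ha
Total Volume = 2464 m^3

2464


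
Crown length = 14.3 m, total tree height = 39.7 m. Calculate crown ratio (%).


Formula: Crown Ratio = (Crown Length / Total Height) * 100
CR = (14.3 m / 39.7 m) * 100
CR = 0.3602 * 100 = 36.0%

36.0


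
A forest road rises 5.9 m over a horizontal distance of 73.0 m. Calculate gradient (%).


Formula: Gradient = rise / run * 100
Gradient = 5.9 / 73.0 * 100 = 8.1%

8.1


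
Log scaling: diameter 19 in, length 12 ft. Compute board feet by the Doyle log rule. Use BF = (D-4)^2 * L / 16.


Doyle: BF = (D - 4)^2 * L / 16
Adjusted diameter = 19 - 4 = 15 in
(D-4)^2 = 15^2 = 225
BF = 225 * 12 / 16 = 169 BF

169


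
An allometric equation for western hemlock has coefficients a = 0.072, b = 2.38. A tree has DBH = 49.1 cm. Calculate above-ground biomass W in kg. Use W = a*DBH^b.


Formula: W = a * DBH^b  (allometric power law)
DBH^b = 49.1^2.38 = 10587.0253
W = 0.072 * 10587.0253 = 762.3 kg

762.3


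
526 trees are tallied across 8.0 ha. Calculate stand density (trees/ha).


Formula: Stand Density = N_trees / Area_ha
Density = 526 trees / 8.0 ha
Density = 66 trees/ha

66


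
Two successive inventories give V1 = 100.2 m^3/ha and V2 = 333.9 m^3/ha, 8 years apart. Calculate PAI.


Formula: PAI = (V_T2 - V_T1) / (T2 - T1)
Volume increment = 333.9 - 100.2 = 233.7 m^3/ha
PAI = 233.7 / 8 = 29.21 m^3/ha/year

29.21


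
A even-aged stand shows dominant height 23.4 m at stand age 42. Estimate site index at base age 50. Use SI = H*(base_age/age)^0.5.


Formula: SI = H_dom * (base_age / age)^0.5
Age ratio = 50 / 42 = 1.19048
sqrt(age_ratio) = 1.09109
SI = 23.4 * 1.09109 = 25.5 m

25.5


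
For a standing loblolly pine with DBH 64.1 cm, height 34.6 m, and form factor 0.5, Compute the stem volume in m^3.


Formula: V = pi * (DBH/200)^2 * H * ff
Radius = DBH/200 = 64.1/200 = 0.3205 m
Radius^2 = 0.3205^2 = 0.10272025 m^2
V = pi * 0.10272025 * 34.6 * 0.5
V = 5.583 m^3

5.583


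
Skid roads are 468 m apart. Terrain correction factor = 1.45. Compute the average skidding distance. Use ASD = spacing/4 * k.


Formula: ASD = (spacing / 4) * correction
Uncorrected distance = spacing / 4 = 468 / 4 = 117 m
ASD = 117 * 1.45 = 170 m

170


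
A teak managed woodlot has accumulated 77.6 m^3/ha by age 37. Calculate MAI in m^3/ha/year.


Formula: MAI = Total Volume / Stand Age
MAI = 77.6 m^3/ha / 37 years
MAI = 2.1 m^3/ha/year

2.1


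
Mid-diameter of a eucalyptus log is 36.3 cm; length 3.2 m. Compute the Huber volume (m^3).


Huber: V = Am * L,  Am = pi*(Dm/200)^2
Am = pi*(36.3/200)^2 = 0.103491 m^2
V = 0.103491*3.2 = 0.3312 m^3

0.3312


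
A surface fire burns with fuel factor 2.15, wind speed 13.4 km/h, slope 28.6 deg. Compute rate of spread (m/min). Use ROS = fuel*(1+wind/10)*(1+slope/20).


Formula: ROS = fuel * (1 + wind/10) * (1 + slope/20)
Wind factor = 1 + 13.4/10 = 2.34
Slope factor = 1 + 28.6/20 = 2.43
ROS = 2.15 * 2.34 * 2.43 = 12.23 m/min

12.23


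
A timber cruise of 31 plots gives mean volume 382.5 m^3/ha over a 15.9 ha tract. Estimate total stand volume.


Formula: Total Volume = Mean Volume per ha * Total Area
Total Volume = 382.5 m^3/ha * 15.9 ha
Total Volume = 6082 m^3

6082


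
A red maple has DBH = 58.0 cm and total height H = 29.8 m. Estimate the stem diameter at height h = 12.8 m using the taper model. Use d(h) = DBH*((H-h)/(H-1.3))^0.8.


Taper: d(h) = DBH * ((H - h) / (H - 1.3))^0.8
Numerator = H - h = 29.8 - 12.8 = 17.0 m
Denominator = H - 1.3 = 29.8 - 1.3 = 28.5 m
Ratio = 17.0 / 28.5 = 0.59649
d = 58.0 * 0.59649^0.8 = 38.4 cm

38.4


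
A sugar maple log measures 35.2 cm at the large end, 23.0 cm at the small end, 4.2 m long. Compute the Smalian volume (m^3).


Smalian: V = (A1 + A2)/2 * L,  A = pi*(D/200)^2
A1 = pi*(35.2/200)^2 = 0.097314 m^2
A2 = pi*(23.0/200)^2 = 0.041548 m^2
V = (0.097314+0.041548)/2*4.2 = 0.2916 m^3

0.2916


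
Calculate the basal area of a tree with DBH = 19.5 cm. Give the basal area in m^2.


Formula: BA = pi * (DBH/2)^2 / 10000  (cm^2 to m^2)
Radius = DBH/2 = 19.5/2 = 9.75 cm
BA = pi * 9.75^2 / 10000
   = 298.6477 cm^2 / 10000
   = 0.0299 m^2

0.0299


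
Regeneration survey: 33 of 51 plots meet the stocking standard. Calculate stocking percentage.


Formula: Stocking % = stocked plots / total plots * 100
Stocking = 33 / 51 * 100
Stocking = 0.6471 * 100 = 64.7%

64.7


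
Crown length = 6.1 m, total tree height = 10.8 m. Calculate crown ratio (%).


Formula: Crown Ratio = (Crown Length / Total Height) * 100
CR = (6.1 m / 10.8 m) * 100
CR = 0.5648 * 100 = 56.5%

56.5


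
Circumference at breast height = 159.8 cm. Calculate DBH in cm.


Formula: DBH = C / pi
DBH = 159.8 / pi
pi = 3.14159...
DBH = 50.9 cm

50.9


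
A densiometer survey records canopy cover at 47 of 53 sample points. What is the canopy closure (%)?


Formula: Canopy closure = covered points / total points * 100
Closure = 47 / 53 * 100
Closure = 0.8868 * 100 = 88.7%

88.7


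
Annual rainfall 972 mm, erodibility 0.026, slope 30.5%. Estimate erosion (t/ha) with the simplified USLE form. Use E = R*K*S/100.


Formula: E = R * K * S / 100  (simplified USLE)
R * K = 972 * 0.026 = 25.272
E = 25.272 * 30.5 / 100 = 7.71 t/ha

7.71


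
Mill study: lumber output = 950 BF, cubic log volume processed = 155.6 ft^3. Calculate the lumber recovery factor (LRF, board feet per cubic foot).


Formula: LRF = Lumber Output (BF) / Log Input (ft^3)
LRF = 950 BF / 155.6 ft^3
LRF = 6.11 BF/ft^3

6.11


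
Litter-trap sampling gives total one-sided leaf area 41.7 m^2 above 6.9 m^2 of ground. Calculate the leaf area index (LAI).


Formula: LAI = total leaf area / ground area  (dimensionless)
LAI = 41.7 m^2 / 6.9 m^2
LAI = 6.04

6.04


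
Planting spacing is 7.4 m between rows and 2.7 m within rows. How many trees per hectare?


Formula: TPH = 10000 m^2/ha / (spacing_x * spacing_y)
Area per tree = 7.4 m * 2.7 m = 19.98 m^2
TPH = 10000 / 19.98 = 501 trees/ha

501


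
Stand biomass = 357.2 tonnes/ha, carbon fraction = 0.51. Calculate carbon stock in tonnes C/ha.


Formula: Carbon Stock = Biomass * Carbon Fraction
C = 357.2 t/ha * 0.51
C = 182.2 t C/ha

182.2


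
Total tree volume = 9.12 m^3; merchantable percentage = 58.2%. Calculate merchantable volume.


Formula: MV = V_total * (merchantable_pct / 100)
Merchantable fraction = 58.2% / 100 = 0.582
MV = 9.12 m^3 * 0.582 = 5.308 m^3

5.308


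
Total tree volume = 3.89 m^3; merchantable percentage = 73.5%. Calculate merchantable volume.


Formula: MV = V_total * (merchantable_pct / 100)
Merchantable fraction = 73.5% / 100 = 0.735
MV = 3.89 m^3 * 0.735 = 2.859 m^3

2.859


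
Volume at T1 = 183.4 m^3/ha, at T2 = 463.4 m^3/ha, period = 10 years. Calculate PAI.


Formula: PAI = (V_T2 - V_T1) / (T2 - T1)
Volume increment = 463.4 - 183.4 = 280.0 m^3/ha
PAI = 280.0 / 10 = 28.0 m^3/ha/year

28.0


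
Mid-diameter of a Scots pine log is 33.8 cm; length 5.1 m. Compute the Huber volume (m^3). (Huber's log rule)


Huber: V = Am * L,  Am = pi*(Dm/200)^2
Am = pi*(33.8/200)^2 = 0.089727 m^2
V = 0.089727*5.1 = 0.4576 m^3

0.4576


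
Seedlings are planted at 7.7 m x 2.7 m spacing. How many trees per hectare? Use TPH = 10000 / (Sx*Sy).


Formula: TPH = 10000 m^2/ha / (spacing_x * spacing_y)
Area per tree = 7.7 m * 2.7 m = 20.79 m^2
TPH = 10000 / 20.79 = 481 trees/ha

481


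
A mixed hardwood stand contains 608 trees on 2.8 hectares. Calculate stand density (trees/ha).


Formula: Stand Density = N_trees / Area_ha
Density = 608 trees / 2.8 ha
Density = 217 trees/ha

217


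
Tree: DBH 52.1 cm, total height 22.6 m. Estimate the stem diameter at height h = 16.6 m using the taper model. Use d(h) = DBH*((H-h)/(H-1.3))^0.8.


Taper: d(h) = DBH * ((H - h) / (H - 1.3))^0.8
Numerator = H - h = 22.6 - 16.6 = 6.0 m
Denominator = H - 1.3 = 22.6 - 1.3 = 21.3 m
Ratio = 6.0 / 21.3 = 0.28169
d = 52.1 * 0.28169^0.8 = 18.9 cm

18.9


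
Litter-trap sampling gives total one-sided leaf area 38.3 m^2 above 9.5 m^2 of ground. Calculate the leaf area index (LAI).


Formula: LAI = total leaf area / ground area  (dimensionless)
LAI = 38.3 m^2 / 9.5 m^2
LAI = 4.03

4.03


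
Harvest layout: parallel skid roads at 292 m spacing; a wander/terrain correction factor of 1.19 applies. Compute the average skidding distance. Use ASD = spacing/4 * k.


Formula: ASD = (spacing / 4) * correction
Uncorrected distance = spacing / 4 = 292 / 4 = 73 m
ASD = 73 * 1.19 = 87 m

87


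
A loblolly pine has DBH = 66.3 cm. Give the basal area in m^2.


Formula: BA = pi * (DBH/2)^2 / 10000  (cm^2 to m^2)
Radius = DBH/2 = 66.3/2 = 33.15 cm
BA = pi * 33.15^2 / 10000
   = 3452.3669 cm^2 / 10000
   = 0.3452 m^2

0.3452


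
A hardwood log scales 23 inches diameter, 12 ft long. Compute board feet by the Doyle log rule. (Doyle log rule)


Doyle: BF = (D - 4)^2 * L / 16
Adjusted diameter = 23 - 4 = 19 in
(D-4)^2 = 19^2 = 361
BF = 361 * 12 / 16 = 271 BF

271


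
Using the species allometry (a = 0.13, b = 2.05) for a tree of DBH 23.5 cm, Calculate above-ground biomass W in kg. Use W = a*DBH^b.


Formula: W = a * DBH^b  (allometric power law)
DBH^b = 23.5^2.05 = 646.6795
W = 0.13 * 646.6795 = 84.1 kg

84.1


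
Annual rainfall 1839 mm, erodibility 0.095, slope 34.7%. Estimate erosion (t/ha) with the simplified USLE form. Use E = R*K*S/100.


Formula: E = R * K * S / 100  (simplified USLE)
R * K = 1839 * 0.095 = 174.705
E = 174.705 * 34.7 / 100 = 60.62 t/ha

60.62


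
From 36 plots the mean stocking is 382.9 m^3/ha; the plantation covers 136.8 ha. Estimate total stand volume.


Formula: Total Volume = Mean Volume per ha * Total Area
Total Volume = 382.9 m^3/ha * 136.8 ha
Total Volume = 52381 m^3

52381


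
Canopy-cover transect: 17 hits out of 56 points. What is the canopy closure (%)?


Formula: Canopy closure = covered points / total points * 100
Closure = 17 / 56 * 100
Closure = 0.3036 * 100 = 30.4%

30.4


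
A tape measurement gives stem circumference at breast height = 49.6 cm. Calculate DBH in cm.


Formula: DBH = C / pi
DBH = 49.6 / pi
pi = 3.14159...
DBH = 15.8 cm

15.8


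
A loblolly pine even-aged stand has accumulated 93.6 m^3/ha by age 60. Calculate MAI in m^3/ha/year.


Formula: MAI = Total Volume / Stand Age
MAI = 93.6 m^3/ha / 60 years
MAI = 1.56 m^3/ha/year

1.56


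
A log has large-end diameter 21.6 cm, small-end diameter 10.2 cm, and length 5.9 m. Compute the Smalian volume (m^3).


Smalian: V = (A1 + A2)/2 * L,  A = pi*(D/200)^2
A1 = pi*(21.6/200)^2 = 0.036644 m^2
A2 = pi*(10.2/200)^2 = 0.008171 m^2
V = (0.036644+0.008171)/2*5.9 = 0.1322 m^3

0.1322


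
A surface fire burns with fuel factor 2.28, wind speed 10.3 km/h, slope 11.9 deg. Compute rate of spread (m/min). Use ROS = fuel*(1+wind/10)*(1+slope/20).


Formula: ROS = fuel * (1 + wind/10) * (1 + slope/20)
Wind factor = 1 + 10.3/10 = 2.03
Slope factor = 1 + 11.9/20 = 1.595
ROS = 2.28 * 2.03 * 1.595 = 7.38 m/min

7.38


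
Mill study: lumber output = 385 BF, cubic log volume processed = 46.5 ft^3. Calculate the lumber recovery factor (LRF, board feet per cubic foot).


Formula: LRF = Lumber Output (BF) / Log Input (ft^3)
LRF = 385 BF / 46.5 ft^3
LRF = 8.28 BF/ft^3

8.28


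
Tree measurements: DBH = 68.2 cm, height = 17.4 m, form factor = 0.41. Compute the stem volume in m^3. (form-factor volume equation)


Formula: V = pi * (DBH/200)^2 * H * ff
Radius = DBH/200 = 68.2/200 = 0.341 m
Radius^2 = 0.341^2 = 0.116281 m^2
V = pi * 0.116281 * 17.4 * 0.41
V = 2.606 m^3

2.606


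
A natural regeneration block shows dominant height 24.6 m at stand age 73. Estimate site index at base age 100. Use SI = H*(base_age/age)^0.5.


Formula: SI = H_dom * (base_age / age)^0.5
Age ratio = 100 / 73 = 1.36986
sqrt(age_ratio) = 1.17041
SI = 24.6 * 1.17041 = 28.8 m

28.8


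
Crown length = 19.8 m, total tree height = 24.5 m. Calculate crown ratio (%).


Formula: Crown Ratio = (Crown Length / Total Height) * 100
CR = (19.8 m / 24.5 m) * 100
CR = 0.8082 * 100 = 80.8%

80.8


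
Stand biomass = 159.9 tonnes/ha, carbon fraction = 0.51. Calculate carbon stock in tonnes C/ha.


Formula: Carbon Stock = Biomass * Carbon Fraction
C = 159.9 t/ha * 0.51
C = 81.5 t C/ha

81.5


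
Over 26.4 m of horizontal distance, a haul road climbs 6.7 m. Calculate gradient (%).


Formula: Gradient = rise / run * 100
Gradient = 6.7 / 26.4 * 100 = 25.4%

25.4


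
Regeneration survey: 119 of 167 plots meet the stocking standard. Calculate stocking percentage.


Formula: Stocking % = stocked plots / total plots * 100
Stocking = 119 / 167 * 100
Stocking = 0.7126 * 100 = 71.3%

71.3


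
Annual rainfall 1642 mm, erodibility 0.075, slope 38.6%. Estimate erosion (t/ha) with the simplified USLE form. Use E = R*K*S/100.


Formula: E = R * K * S / 100  (simplified USLE)
R * K = 1642 * 0.075 = 123.15
E = 123.15 * 38.6 / 100 = 47.54 t/ha

47.54


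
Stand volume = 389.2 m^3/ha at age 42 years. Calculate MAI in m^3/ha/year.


Formula: MAI = Total Volume / Stand Age
MAI = 389.2 m^3/ha / 42 years
MAI = 9.27 m^3/ha/year

9.27


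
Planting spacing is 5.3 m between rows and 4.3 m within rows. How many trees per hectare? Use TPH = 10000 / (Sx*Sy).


Formula: TPH = 10000 m^2/ha / (spacing_x * spacing_y)
Area per tree = 5.3 m * 4.3 m = 22.79 m^2
TPH = 10000 / 22.79 = 439 trees/ha

439


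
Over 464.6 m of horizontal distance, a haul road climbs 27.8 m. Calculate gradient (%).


Formula: Gradient = rise / run * 100
Gradient = 27.8 / 464.6 * 100 = 6.0%

6.0


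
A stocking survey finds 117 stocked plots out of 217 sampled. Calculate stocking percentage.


Formula: Stocking % = stocked plots / total plots * 100
Stocking = 117 / 217 * 100
Stocking = 0.5392 * 100 = 53.9%

53.9


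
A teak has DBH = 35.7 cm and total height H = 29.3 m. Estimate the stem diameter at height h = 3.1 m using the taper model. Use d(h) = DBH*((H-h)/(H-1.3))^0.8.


Taper: d(h) = DBH * ((H - h) / (H - 1.3))^0.8
Numerator = H - h = 29.3 - 3.1 = 26.2 m
Denominator = H - 1.3 = 29.3 - 1.3 = 28.0 m
Ratio = 26.2 / 28.0 = 0.93571
d = 35.7 * 0.93571^0.8 = 33.9 cm

33.9


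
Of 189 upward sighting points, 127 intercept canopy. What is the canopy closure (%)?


Formula: Canopy closure = covered points / total points * 100
Closure = 127 / 189 * 100
Closure = 0.672 * 100 = 67.2%

67.2


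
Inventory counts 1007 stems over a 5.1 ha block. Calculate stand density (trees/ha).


Formula: Stand Density = N_trees / Area_ha
Density = 1007 trees / 5.1 ha
Density = 197 trees/ha

197


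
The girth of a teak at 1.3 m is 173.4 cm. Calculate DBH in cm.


Formula: DBH = C / pi
DBH = 173.4 / pi
pi = 3.14159...
DBH = 55.2 cm

55.2


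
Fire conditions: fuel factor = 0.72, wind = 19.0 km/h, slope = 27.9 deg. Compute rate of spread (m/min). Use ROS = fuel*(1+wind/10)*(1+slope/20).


Formula: ROS = fuel * (1 + wind/10) * (1 + slope/20)
Wind factor = 1 + 19.0/10 = 2.9
Slope factor = 1 + 27.9/20 = 2.395
ROS = 0.72 * 2.9 * 2.395 = 5.0 m/min

5.0


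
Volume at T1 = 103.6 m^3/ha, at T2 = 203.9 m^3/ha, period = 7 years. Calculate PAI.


Formula: PAI = (V_T2 - V_T1) / (T2 - T1)
Volume increment = 203.9 - 103.6 = 100.3 m^3/ha
PAI = 100.3 / 7 = 14.33 m^3/ha/year

14.33


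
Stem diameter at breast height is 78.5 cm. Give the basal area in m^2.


Formula: BA = pi * (DBH/2)^2 / 10000  (cm^2 to m^2)
Radius = DBH/2 = 78.5/2 = 39.25 cm
BA = pi * 39.25^2 / 10000
   = 4839.8198 cm^2 / 10000
   = 0.484 m^2

0.484


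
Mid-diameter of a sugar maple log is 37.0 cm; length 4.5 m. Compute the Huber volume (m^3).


Huber: V = Am * L,  Am = pi*(Dm/200)^2
Am = pi*(37.0/200)^2 = 0.107521 m^2
V = 0.107521*4.5 = 0.4838 m^3

0.4838


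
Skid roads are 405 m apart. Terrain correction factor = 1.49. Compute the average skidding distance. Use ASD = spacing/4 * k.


Formula: ASD = (spacing / 4) * correction
Uncorrected distance = spacing / 4 = 405 / 4 = 101.25 m
ASD = 101.25 * 1.49 = 151 m

151


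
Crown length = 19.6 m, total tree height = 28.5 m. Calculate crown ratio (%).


Formula: Crown Ratio = (Crown Length / Total Height) * 100
CR = (19.6 m / 28.5 m) * 100
CR = 0.6877 * 100 = 68.8%

68.8


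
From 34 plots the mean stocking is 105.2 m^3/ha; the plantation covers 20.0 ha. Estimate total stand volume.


Formula: Total Volume = Mean Volume per ha * Total Area
Total Volume = 105.2 m^3/ha * 20.0 ha
Total Volume = 2104 m^3

2104


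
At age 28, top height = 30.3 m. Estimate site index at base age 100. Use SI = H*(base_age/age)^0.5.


Formula: SI = H_dom * (base_age / age)^0.5
Age ratio = 100 / 28 = 3.57143
sqrt(age_ratio) = 1.88982
SI = 30.3 * 1.88982 = 57.3 m

57.3


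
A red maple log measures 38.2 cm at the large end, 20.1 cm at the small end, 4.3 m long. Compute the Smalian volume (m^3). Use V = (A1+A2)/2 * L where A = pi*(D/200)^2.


Smalian: V = (A1 + A2)/2 * L,  A = pi*(D/200)^2
A1 = pi*(38.2/200)^2 = 0.114608 m^2
A2 = pi*(20.1/200)^2 = 0.031731 m^2
V = (0.114608+0.031731)/2*4.3 = 0.3146 m^3

0.3146


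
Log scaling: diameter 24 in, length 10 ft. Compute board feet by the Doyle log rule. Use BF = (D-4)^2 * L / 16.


Doyle: BF = (D - 4)^2 * L / 16
Adjusted diameter = 24 - 4 = 20 in
(D-4)^2 = 20^2 = 400
BF = 400 * 10 / 16 = 250 BF

250


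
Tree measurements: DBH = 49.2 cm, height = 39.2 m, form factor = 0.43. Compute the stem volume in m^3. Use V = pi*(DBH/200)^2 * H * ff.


Formula: V = pi * (DBH/200)^2 * H * ff
Radius = DBH/200 = 49.2/200 = 0.246 m
Radius^2 = 0.246^2 = 0.060516 m^2
V = pi * 0.060516 * 39.2 * 0.43
V = 3.205 m^3

3.205


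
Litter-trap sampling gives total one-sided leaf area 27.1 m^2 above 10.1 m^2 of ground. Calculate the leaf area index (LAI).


Formula: LAI = total leaf area / ground area  (dimensionless)
LAI = 27.1 m^2 / 10.1 m^2
LAI = 2.68

2.68


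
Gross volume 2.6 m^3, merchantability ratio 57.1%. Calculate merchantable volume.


Formula: MV = V_total * (merchantable_pct / 100)
Merchantable fraction = 57.1% / 100 = 0.571
MV = 2.6 m^3 * 0.571 = 1.485 m^3

1.485


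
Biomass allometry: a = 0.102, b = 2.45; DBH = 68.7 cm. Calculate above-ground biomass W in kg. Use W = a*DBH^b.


Formula: W = a * DBH^b  (allometric power law)
DBH^b = 68.7^2.45 = 31662.4127
W = 0.102 * 31662.4127 = 3229.6 kg

3229.6


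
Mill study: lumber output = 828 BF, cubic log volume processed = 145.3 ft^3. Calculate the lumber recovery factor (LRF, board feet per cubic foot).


Formula: LRF = Lumber Output (BF) / Log Input (ft^3)
LRF = 828 BF / 145.3 ft^3
LRF = 5.7 BF/ft^3

5.7


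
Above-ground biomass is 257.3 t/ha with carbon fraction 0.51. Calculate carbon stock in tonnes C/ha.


Formula: Carbon Stock = Biomass * Carbon Fraction
C = 257.3 t/ha * 0.51
C = 131.2 t C/ha

131.2


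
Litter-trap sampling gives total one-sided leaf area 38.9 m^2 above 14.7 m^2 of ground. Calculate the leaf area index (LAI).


Formula: LAI = total leaf area / ground area  (dimensionless)
LAI = 38.9 m^2 / 14.7 m^2
LAI = 2.65

2.65


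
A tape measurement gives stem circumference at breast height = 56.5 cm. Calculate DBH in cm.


Formula: DBH = C / pi
DBH = 56.5 / pi
pi = 3.14159...
DBH = 18.0 cm

18.0


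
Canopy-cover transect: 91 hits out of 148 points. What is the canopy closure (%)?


Formula: Canopy closure = covered points / total points * 100
Closure = 91 / 148 * 100
Closure = 0.6149 * 100 = 61.5%

61.5


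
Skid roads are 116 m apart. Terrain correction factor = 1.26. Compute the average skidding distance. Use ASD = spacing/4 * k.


Formula: ASD = (spacing / 4) * correction
Uncorrected distance = spacing / 4 = 116 / 4 = 29 m
ASD = 29 * 1.26 = 37 m

37


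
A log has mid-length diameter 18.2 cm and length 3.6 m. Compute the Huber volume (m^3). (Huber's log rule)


Huber: V = Am * L,  Am = pi*(Dm/200)^2
Am = pi*(18.2/200)^2 = 0.026016 m^2
V = 0.026016*3.6 = 0.0937 m^3

0.0937


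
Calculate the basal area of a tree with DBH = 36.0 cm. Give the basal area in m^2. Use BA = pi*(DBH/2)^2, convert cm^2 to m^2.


Formula: BA = pi * (DBH/2)^2 / 10000  (cm^2 to m^2)
Radius = DBH/2 = 36.0/2 = 18.0 cm
BA = pi * 18.0^2 / 10000
   = 1017.876 cm^2 / 10000
   = 0.1018 m^2

0.1018


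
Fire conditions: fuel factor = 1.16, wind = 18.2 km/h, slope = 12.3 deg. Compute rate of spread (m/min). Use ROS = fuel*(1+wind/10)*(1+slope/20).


Formula: ROS = fuel * (1 + wind/10) * (1 + slope/20)
Wind factor = 1 + 18.2/10 = 2.82
Slope factor = 1 + 12.3/20 = 1.615
ROS = 1.16 * 2.82 * 1.615 = 5.28 m/min

5.28


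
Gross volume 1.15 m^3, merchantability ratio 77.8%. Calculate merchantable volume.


Formula: MV = V_total * (merchantable_pct / 100)
Merchantable fraction = 77.8% / 100 = 0.778
MV = 1.15 m^3 * 0.778 = 0.895 m^3

0.895


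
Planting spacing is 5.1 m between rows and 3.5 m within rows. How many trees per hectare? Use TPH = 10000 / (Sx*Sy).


Formula: TPH = 10000 m^2/ha / (spacing_x * spacing_y)
Area per tree = 5.1 m * 3.5 m = 17.85 m^2
TPH = 10000 / 17.85 = 560 trees/ha

560


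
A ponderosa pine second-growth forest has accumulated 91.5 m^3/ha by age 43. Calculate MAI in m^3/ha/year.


Formula: MAI = Total Volume / Stand Age
MAI = 91.5 m^3/ha / 43 years
MAI = 2.13 m^3/ha/year

2.13


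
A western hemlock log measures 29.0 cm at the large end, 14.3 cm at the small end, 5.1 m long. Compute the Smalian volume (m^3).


Smalian: V = (A1 + A2)/2 * L,  A = pi*(D/200)^2
A1 = pi*(29.0/200)^2 = 0.066052 m^2
A2 = pi*(14.3/200)^2 = 0.016061 m^2
V = (0.066052+0.016061)/2*5.1 = 0.2094 m^3

0.2094


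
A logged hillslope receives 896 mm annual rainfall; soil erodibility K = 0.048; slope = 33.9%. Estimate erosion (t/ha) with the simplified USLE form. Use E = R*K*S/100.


Formula: E = R * K * S / 100  (simplified USLE)
R * K = 896 * 0.048 = 43.008
E = 43.008 * 33.9 / 100 = 14.58 t/ha

14.58


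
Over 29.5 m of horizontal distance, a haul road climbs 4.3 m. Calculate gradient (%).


Formula: Gradient = rise / run * 100
Gradient = 4.3 / 29.5 * 100 = 14.6%

14.6


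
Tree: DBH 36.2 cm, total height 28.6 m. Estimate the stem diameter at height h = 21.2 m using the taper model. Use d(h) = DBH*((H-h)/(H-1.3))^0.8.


Taper: d(h) = DBH * ((H - h) / (H - 1.3))^0.8
Numerator = H - h = 28.6 - 21.2 = 7.4 m
Denominator = H - 1.3 = 28.6 - 1.3 = 27.3 m
Ratio = 7.4 / 27.3 = 0.27106
d = 36.2 * 0.27106^0.8 = 12.7 cm

12.7


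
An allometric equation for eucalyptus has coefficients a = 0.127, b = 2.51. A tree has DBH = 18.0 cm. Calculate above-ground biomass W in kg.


Formula: W = a * DBH^b  (allometric power law)
DBH^b = 18.0^2.51 = 1414.9268
W = 0.127 * 1414.9268 = 179.7 kg

179.7


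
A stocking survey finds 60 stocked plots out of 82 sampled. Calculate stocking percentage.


Formula: Stocking % = stocked plots / total plots * 100
Stocking = 60 / 82 * 100
Stocking = 0.7317 * 100 = 73.2%

73.2


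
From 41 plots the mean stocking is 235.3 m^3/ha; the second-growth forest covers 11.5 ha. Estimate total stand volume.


Formula: Total Volume = Mean Volume per ha * Total Area
Total Volume = 235.3 m^3/ha * 11.5 ha
Total Volume = 2706 m^3

2706


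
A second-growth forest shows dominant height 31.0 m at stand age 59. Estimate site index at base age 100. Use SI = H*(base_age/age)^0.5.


Formula: SI = H_dom * (base_age / age)^0.5
Age ratio = 100 / 59 = 1.69492
sqrt(age_ratio) = 1.30189
SI = 31.0 * 1.30189 = 40.4 m

40.4


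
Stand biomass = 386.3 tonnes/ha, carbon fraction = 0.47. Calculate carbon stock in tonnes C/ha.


Formula: Carbon Stock = Biomass * Carbon Fraction
C = 386.3 t/ha * 0.47
C = 181.6 t C/ha

181.6


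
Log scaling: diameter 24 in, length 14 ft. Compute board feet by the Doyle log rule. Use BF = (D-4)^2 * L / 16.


Doyle: BF = (D - 4)^2 * L / 16
Adjusted diameter = 24 - 4 = 20 in
(D-4)^2 = 20^2 = 400
BF = 400 * 14 / 16 = 350 BF

350


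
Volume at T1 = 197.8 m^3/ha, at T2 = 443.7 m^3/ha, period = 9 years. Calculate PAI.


Formula: PAI = (V_T2 - V_T1) / (T2 - T1)
Volume increment = 443.7 - 197.8 = 245.9 m^3/ha
PAI = 245.9 / 9 = 27.32 m^3/ha/year

27.32


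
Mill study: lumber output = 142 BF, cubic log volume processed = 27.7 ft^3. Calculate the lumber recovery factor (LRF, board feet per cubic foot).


Formula: LRF = Lumber Output (BF) / Log Input (ft^3)
LRF = 142 BF / 27.7 ft^3
LRF = 5.13 BF/ft^3

5.13


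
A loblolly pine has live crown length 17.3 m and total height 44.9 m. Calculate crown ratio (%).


Formula: Crown Ratio = (Crown Length / Total Height) * 100
CR = (17.3 m / 44.9 m) * 100
CR = 0.3853 * 100 = 38.5%

38.5


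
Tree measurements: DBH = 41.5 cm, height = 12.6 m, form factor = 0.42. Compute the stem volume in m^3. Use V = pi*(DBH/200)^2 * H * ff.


Formula: V = pi * (DBH/200)^2 * H * ff
Radius = DBH/200 = 41.5/200 = 0.2075 m
Radius^2 = 0.2075^2 = 0.04305625 m^2
V = pi * 0.04305625 * 12.6 * 0.42
V = 0.716 m^3

0.716


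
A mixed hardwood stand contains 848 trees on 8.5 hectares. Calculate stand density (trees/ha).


Formula: Stand Density = N_trees / Area_ha
Density = 848 trees / 8.5 ha
Density = 100 trees/ha

100


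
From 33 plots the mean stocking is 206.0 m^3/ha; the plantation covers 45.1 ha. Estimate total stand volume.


Formula: Total Volume = Mean Volume per ha * Total Area
Total Volume = 206.0 m^3/ha * 45.1 ha
Total Volume = 9291 m^3

9291


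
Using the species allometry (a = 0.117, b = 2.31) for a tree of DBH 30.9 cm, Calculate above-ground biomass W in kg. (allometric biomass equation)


Formula: W = a * DBH^b  (allometric power law)
DBH^b = 30.9^2.31 = 2765.6937
W = 0.117 * 2765.6937 = 323.6 kg

323.6
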